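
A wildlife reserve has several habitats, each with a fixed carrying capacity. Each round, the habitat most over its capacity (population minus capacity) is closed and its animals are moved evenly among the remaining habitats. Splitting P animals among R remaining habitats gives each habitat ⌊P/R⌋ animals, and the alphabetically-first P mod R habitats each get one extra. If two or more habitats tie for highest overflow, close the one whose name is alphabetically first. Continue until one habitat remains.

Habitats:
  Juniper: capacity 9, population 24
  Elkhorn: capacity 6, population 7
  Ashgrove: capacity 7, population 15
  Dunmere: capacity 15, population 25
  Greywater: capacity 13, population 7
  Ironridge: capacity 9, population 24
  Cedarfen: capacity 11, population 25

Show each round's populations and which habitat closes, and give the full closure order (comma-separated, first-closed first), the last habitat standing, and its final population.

Closure order: Ironridge, Juniper, Cedarfen, Dunmere, Ashgrove, Elkhorn
Last habitat: Greywater with 127 animals

Round 1: Ashgrove=15 Cedarfen=25 Dunmere=25 Elkhorn=7 Greywater=7 Ironridge=24 Juniper=24 → close Ironridge (overflow 15)
  24÷6 = 4 each, +1 to first 0
Round 2: Ashgrove=19 Cedarfen=29 Dunmere=29 Elkhorn=11 Greywater=11 Juniper=28 → close Juniper (overflow 19)
  28÷5 = 5 each, +1 to first 3
Round 3: Ashgrove=25 Cedarfen=35 Dunmere=35 Elkhorn=16 Greywater=16 → close Cedarfen (overflow 24)
  35÷4 = 8 each, +1 to first 3
Round 4: Ashgrove=34 Dunmere=44 Elkhorn=25 Greywater=24 → close Dunmere (overflow 29)
  44÷3 = 14 each, +1 to first 2
Round 5: Ashgrove=49 Elkhorn=40 Greywater=38 → close Ashgrove (overflow 42)
  49÷2 = 24 each, +1 to first 1
Round 6: Elkhorn=65 Greywater=62 → close Elkhorn (overflow 59)
  65÷1 = 65 each, +1 to first 0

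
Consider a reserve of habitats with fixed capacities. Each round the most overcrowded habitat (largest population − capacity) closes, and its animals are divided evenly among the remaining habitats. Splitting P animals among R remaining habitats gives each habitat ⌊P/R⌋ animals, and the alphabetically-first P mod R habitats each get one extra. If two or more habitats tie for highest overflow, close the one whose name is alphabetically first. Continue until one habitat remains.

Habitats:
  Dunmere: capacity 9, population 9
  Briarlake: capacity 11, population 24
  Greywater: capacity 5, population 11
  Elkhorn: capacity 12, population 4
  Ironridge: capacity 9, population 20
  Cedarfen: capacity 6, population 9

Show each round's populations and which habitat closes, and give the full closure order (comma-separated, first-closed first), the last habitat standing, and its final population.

Closure order: Briarlake, Ironridge, Greywater, Cedarfen, Dunmere
Last habitat: Elkhorn with 77 animals

Round 1: Briarlake=24 Cedarfen=9 Dunmere=9 Elkhorn=4 Greywater=11 Ironridge=20 → close Briarlake (overflow 13)
  24÷5 = 4 each, +1 to first 4
Round 2: Cedarfen=14 Dunmere=14 Elkhorn=9 Greywater=16 Ironridge=24 → close Ironridge (overflow 15)
  24÷4 = 6 each, +1 to first 0
Round 3: Cedarfen=20 Dunmere=20 Elkhorn=15 Greywater=22 → close Greywater (overflow 17)
  22÷3 = 7 each, +1 to first 1
Round 4: Cedarfen=28 Dunmere=27 Elkhorn=22 → close Cedarfen (overflow 22)
  28÷2 = 14 each, +1 to first 0
Round 5: Dunmere=41 Elkhorn=36 → close Dunmere (overflow 32)
  41÷1 = 41 each, +1 to first 0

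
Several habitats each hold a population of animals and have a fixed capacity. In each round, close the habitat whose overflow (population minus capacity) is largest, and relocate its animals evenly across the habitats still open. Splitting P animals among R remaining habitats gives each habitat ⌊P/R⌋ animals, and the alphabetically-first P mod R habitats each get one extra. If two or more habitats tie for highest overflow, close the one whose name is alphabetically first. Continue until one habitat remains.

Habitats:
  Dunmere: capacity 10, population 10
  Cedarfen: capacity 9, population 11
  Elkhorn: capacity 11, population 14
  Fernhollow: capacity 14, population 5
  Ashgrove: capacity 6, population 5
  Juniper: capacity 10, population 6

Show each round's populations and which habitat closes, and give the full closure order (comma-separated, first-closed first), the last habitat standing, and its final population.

Closure order: Elkhorn, Cedarfen, Dunmere, Ashgrove, Juniper
Last habitat: Fernhollow with 51 animals

Round 1: Ashgrove=5 Cedarfen=11 Dunmere=10 Elkhorn=14 Fernhollow=5 Juniper=6 → close Elkhorn (overflow 3)
  14÷5 = 2 each, +1 to first 4
Round 2: Ashgrove=8 Cedarfen=14 Dunmere=13 Fernhollow=8 Juniper=8 → close Cedarfen (overflow 5)
  14÷4 = 3 each, +1 to first 2
Round 3: Ashgrove=12 Dunmere=17 Fernhollow=11 Juniper=11 → close Dunmere (overflow 7)
  17÷3 = 5 each, +1 to first 2
Round 4: Ashgrove=18 Fernhollow=17 Juniper=16 → close Ashgrove (overflow 12)
  18÷2 = 9 each, +1 to first 0
Round 5: Fernhollow=26 Juniper=25 → close Juniper (overflow 15)
  25÷1 = 25 each, +1 to first 0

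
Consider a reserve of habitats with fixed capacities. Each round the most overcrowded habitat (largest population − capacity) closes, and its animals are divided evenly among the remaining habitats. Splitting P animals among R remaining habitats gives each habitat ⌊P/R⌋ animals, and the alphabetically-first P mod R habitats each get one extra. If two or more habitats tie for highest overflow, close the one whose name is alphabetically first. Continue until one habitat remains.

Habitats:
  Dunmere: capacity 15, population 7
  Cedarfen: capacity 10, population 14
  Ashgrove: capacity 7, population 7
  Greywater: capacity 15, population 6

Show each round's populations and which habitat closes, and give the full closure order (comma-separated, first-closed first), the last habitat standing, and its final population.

Round 1: Ashgrove=7 Cedarfen=14 Dunmere=7 Greywater=6 → close Cedarfen (overflow 4)
  14÷3 = 4 each, +1 to first 2
Round 2: Ashgrove=12 Dunmere=12 Greywater=10 → close Ashgrove (overflow 5)
  12÷2 = 6 each, +1 to first 0
Round 3: Dunmere=18 Greywater=16 → close Dunmere (overflow 3)
  18÷1 = 18 each, +1 to first 0

Closure order: Cedarfen, Ashgrove, Dunmere
Last habitat: Greywater with 34 animals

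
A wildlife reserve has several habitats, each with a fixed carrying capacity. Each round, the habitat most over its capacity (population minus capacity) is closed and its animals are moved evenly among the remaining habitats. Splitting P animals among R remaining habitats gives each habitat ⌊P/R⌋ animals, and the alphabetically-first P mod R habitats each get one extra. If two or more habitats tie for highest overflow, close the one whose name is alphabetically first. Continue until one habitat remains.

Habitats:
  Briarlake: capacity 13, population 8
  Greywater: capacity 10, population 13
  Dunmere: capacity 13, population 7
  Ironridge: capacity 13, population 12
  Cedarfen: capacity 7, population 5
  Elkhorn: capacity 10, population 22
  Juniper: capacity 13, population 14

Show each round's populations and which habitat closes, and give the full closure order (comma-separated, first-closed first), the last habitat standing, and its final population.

Round 1: Briarlake=8 Cedarfen=5 Dunmere=7 Elkhorn=22 Greywater=13 Ironridge=12 Juniper=14 → close Elkhorn (overflow 12)
  22÷6 = 3 each, +1 to first 4
Round 2: Briarlake=12 Cedarfen=9 Dunmere=11 Greywater=17 Ironridge=15 Juniper=17 → close Greywater (overflow 7)
  17÷5 = 3 each, +1 to first 2
Round 3: Briarlake=16 Cedarfen=13 Dunmere=14 Ironridge=18 Juniper=20 → close Juniper (overflow 7)
  20÷4 = 5 each, +1 to first 0
Round 4: Briarlake=21 Cedarfen=18 Dunmere=19 Ironridge=23 → close Cedarfen (overflow 11)
  18÷3 = 6 each, +1 to first 0
Round 5: Briarlake=27 Dunmere=25 Ironridge=29 → close Ironridge (overflow 16)
  29÷2 = 14 each, +1 to first 1
Round 6: Briarlake=42 Dunmere=39 → close Briarlake (overflow 29)
  42÷1 = 42 each, +1 to first 0

Closure order: Elkhorn, Greywater, Juniper, Cedarfen, Ironridge, Briarlake
Last habitat: Dunmere with 81 animals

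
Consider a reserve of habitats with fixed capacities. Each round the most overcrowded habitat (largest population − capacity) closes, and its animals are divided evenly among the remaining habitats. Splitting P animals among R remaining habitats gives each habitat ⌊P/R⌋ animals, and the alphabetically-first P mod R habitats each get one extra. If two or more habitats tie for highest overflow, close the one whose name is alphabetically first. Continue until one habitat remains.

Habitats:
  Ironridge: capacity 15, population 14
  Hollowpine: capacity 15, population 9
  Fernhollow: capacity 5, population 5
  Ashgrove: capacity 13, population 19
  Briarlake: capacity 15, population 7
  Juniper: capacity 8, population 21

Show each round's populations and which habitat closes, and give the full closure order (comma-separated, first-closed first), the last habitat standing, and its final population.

Closure order: Juniper, Ashgrove, Fernhollow, Ironridge, Hollowpine
Last habitat: Briarlake with 75 animals

Round 1: Ashgrove=19 Briarlake=7 Fernhollow=5 Hollowpine=9 Ironridge=14 Juniper=21 → close Juniper (overflow 13)
  21÷5 = 4 each, +1 to first 1
Round 2: Ashgrove=24 Briarlake=11 Fernhollow=9 Hollowpine=13 Ironridge=18 → close Ashgrove (overflow 11)
  24÷4 = 6 each, +1 to first 0
Round 3: Briarlake=17 Fernhollow=15 Hollowpine=19 Ironridge=24 → close Fernhollow (overflow 10)
  15÷3 = 5 each, +1 to first 0
Round 4: Briarlake=22 Hollowpine=24 Ironridge=29 → close Ironridge (overflow 14)
  29÷2 = 14 each, +1 to first 1
Round 5: Briarlake=37 Hollowpine=38 → close Hollowpine (overflow 23)
  38÷1 = 38 each, +1 to first 0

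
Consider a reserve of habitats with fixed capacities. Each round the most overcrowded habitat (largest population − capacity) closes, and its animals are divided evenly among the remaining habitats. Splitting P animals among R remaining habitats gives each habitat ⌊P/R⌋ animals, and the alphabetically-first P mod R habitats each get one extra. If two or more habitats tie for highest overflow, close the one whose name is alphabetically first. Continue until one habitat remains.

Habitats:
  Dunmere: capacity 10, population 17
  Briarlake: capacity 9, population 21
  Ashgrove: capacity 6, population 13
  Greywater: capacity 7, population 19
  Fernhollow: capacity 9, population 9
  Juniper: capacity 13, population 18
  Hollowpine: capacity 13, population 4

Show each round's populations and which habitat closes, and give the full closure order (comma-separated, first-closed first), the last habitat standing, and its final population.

Closure order: Briarlake, Greywater, Ashgrove, Dunmere, Juniper, Fernhollow
Last habitat: Hollowpine with 101 animals

Round 1: Ashgrove=13 Briarlake=21 Dunmere=17 Fernhollow=9 Greywater=19 Hollowpine=4 Juniper=18 → close Briarlake (overflow 12)
  21÷6 = 3 each, +1 to first 3
Round 2: Ashgrove=17 Dunmere=21 Fernhollow=13 Greywater=22 Hollowpine=7 Juniper=21 → close Greywater (overflow 15)
  22÷5 = 4 each, +1 to first 2
Round 3: Ashgrove=22 Dunmere=26 Fernhollow=17 Hollowpine=11 Juniper=25 → close Ashgrove (overflow 16)
  22÷4 = 5 each, +1 to first 2
Round 4: Dunmere=32 Fernhollow=23 Hollowpine=16 Juniper=30 → close Dunmere (overflow 22)
  32÷3 = 10 each, +1 to first 2
Round 5: Fernhollow=34 Hollowpine=27 Juniper=40 → close Juniper (overflow 27)
  40÷2 = 20 each, +1 to first 0
Round 6: Fernhollow=54 Hollowpine=47 → close Fernhollow (overflow 45)
  54÷1 = 54 each, +1 to first 0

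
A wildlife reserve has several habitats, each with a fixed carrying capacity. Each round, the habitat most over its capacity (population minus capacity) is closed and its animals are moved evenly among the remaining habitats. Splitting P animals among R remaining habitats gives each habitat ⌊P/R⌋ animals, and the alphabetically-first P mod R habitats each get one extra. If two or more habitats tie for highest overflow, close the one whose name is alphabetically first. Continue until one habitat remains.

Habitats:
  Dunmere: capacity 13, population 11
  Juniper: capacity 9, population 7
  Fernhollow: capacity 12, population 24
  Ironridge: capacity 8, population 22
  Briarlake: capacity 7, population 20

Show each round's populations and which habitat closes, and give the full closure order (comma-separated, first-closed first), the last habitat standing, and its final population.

Closure order: Ironridge, Briarlake, Fernhollow, Dunmere
Last habitat: Juniper with 84 animals

Round 1: Briarlake=20 Dunmere=11 Fernhollow=24 Ironridge=22 Juniper=7 → close Ironridge (overflow 14)
  22÷4 = 5 each, +1 to first 2
Round 2: Briarlake=26 Dunmere=17 Fernhollow=29 Juniper=12 → close Briarlake (overflow 19)
  26÷3 = 8 each, +1 to first 2
Round 3: Dunmere=26 Fernhollow=38 Juniper=20 → close Fernhollow (overflow 26)
  38÷2 = 19 each, +1 to first 0
Round 4: Dunmere=45 Juniper=39 → close Dunmere (overflow 32)
  45÷1 = 45 each, +1 to first 0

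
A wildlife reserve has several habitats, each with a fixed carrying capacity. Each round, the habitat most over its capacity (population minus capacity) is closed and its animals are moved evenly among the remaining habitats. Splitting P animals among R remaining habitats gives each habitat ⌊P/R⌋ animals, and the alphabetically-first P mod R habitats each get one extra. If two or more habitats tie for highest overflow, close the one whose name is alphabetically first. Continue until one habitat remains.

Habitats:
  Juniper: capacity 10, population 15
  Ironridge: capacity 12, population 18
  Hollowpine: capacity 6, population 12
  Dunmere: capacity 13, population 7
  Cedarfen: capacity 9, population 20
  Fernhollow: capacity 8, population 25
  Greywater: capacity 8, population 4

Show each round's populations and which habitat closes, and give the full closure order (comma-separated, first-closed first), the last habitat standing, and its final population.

Closure order: Fernhollow, Cedarfen, Hollowpine, Ironridge, Juniper, Dunmere
Last habitat: Greywater with 101 animals

Round 1: Cedarfen=20 Dunmere=7 Fernhollow=25 Greywater=4 Hollowpine=12 Ironridge=18 Juniper=15 → close Fernhollow (overflow 17)
  25÷6 = 4 each, +1 to first 1
Round 2: Cedarfen=25 Dunmere=11 Greywater=8 Hollowpine=16 Ironridge=22 Juniper=19 → close Cedarfen (overflow 16)
  25÷5 = 5 each, +1 to first 0
Round 3: Dunmere=16 Greywater=13 Hollowpine=21 Ironridge=27 Juniper=24 → close Hollowpine (overflow 15)
  21÷4 = 5 each, +1 to first 1
Round 4: Dunmere=22 Greywater=18 Ironridge=32 Juniper=29 → close Ironridge (overflow 20)
  32÷3 = 10 each, +1 to first 2
Round 5: Dunmere=33 Greywater=29 Juniper=39 → close Juniper (overflow 29)
  39÷2 = 19 each, +1 to first 1
Round 6: Dunmere=53 Greywater=48 → close Dunmere (overflow 40)
  53÷1 = 53 each, +1 to first 0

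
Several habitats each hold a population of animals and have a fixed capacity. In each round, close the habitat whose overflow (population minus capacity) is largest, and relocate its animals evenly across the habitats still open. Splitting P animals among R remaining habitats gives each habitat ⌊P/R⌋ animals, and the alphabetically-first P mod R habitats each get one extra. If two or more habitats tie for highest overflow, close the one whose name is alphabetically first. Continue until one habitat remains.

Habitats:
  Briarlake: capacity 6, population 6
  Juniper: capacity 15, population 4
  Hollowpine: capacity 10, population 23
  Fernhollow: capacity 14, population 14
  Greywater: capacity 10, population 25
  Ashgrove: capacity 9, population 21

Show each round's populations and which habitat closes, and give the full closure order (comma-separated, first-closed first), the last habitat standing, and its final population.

Closure order: Greywater, Hollowpine, Ashgrove, Briarlake, Fernhollow
Last habitat: Juniper with 93 animals

Round 1: Ashgrove=21 Briarlake=6 Fernhollow=14 Greywater=25 Hollowpine=23 Juniper=4 → close Greywater (overflow 15)
  25÷5 = 5 each, +1 to first 0
Round 2: Ashgrove=26 Briarlake=11 Fernhollow=19 Hollowpine=28 Juniper=9 → close Hollowpine (overflow 18)
  28÷4 = 7 each, +1 to first 0
Round 3: Ashgrove=33 Briarlake=18 Fernhollow=26 Juniper=16 → close Ashgrove (overflow 24)
  33÷3 = 11 each, +1 to first 0
Round 4: Briarlake=29 Fernhollow=37 Juniper=27 → close Briarlake (overflow 23)
  29÷2 = 14 each, +1 to first 1
Round 5: Fernhollow=52 Juniper=41 → close Fernhollow (overflow 38)
  52÷1 = 52 each, +1 to first 0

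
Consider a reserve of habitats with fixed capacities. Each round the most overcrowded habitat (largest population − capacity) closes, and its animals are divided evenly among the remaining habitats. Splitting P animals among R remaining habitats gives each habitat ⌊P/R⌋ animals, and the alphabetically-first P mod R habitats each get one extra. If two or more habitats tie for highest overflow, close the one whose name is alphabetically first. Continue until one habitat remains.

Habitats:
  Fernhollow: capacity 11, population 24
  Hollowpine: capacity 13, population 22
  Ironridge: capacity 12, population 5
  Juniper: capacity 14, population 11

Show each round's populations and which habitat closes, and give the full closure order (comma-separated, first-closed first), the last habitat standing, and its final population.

Closure order: Fernhollow, Hollowpine, Juniper
Last habitat: Ironridge with 62 animals

Round 1: Fernhollow=24 Hollowpine=22 Ironridge=5 Juniper=11 → close Fernhollow (overflow 13)
  24÷3 = 8 each, +1 to first 0
Round 2: Hollowpine=30 Ironridge=13 Juniper=19 → close Hollowpine (overflow 17)
  30÷2 = 15 each, +1 to first 0
Round 3: Ironridge=28 Juniper=34 → close Juniper (overflow 20)
  34÷1 = 34 each, +1 to first 0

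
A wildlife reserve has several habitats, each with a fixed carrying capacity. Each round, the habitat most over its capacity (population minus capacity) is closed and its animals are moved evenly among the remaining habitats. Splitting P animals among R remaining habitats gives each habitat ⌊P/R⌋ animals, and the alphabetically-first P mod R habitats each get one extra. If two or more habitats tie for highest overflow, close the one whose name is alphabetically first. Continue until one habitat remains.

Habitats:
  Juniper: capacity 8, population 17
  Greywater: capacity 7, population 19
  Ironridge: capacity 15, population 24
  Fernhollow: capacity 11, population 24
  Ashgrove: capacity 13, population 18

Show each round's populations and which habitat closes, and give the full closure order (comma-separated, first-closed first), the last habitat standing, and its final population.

Round 1: Ashgrove=18 Fernhollow=24 Greywater=19 Ironridge=24 Juniper=17 → close Fernhollow (overflow 13)
  24÷4 = 6 each, +1 to first 0
Round 2: Ashgrove=24 Greywater=25 Ironridge=30 Juniper=23 → close Greywater (overflow 18)
  25÷3 = 8 each, +1 to first 1
Round 3: Ashgrove=33 Ironridge=38 Juniper=31 → close Ironridge (overflow 23)
  38÷2 = 19 each, +1 to first 0
Round 4: Ashgrove=52 Juniper=50 → close Juniper (overflow 42)
  50÷1 = 50 each, +1 to first 0

Closure order: Fernhollow, Greywater, Ironridge, Juniper
Last habitat: Ashgrove with 102 animals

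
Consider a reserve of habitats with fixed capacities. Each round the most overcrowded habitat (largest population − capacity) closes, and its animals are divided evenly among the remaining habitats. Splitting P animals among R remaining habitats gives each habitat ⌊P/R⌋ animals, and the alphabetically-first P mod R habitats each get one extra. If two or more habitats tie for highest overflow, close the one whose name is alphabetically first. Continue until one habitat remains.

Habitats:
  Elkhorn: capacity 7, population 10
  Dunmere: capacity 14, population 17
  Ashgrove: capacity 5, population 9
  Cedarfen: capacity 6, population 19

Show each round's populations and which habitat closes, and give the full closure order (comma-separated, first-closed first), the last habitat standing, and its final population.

Round 1: Ashgrove=9 Cedarfen=19 Dunmere=17 Elkhorn=10 → close Cedarfen (overflow 13)
  19÷3 = 6 each, +1 to first 1
Round 2: Ashgrove=16 Dunmere=23 Elkhorn=16 → close Ashgrove (overflow 11)
  16÷2 = 8 each, +1 to first 0
Round 3: Dunmere=31 Elkhorn=24 → close Dunmere (overflow 17)
  31÷1 = 31 each, +1 to first 0

Closure order: Cedarfen, Ashgrove, Dunmere
Last habitat: Elkhorn with 55 animals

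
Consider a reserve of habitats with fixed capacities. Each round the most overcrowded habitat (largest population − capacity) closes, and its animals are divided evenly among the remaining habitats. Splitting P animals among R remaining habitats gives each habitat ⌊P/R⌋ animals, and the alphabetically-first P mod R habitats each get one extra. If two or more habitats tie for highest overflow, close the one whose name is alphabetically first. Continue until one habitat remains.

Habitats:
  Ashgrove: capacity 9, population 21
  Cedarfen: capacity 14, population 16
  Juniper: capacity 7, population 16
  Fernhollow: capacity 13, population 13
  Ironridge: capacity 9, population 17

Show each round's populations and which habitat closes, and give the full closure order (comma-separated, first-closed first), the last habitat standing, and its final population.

Closure order: Ashgrove, Juniper, Ironridge, Cedarfen
Last habitat: Fernhollow with 83 animals

Round 1: Ashgrove=21 Cedarfen=16 Fernhollow=13 Ironridge=17 Juniper=16 → close Ashgrove (overflow 12)
  21÷4 = 5 each, +1 to first 1
Round 2: Cedarfen=22 Fernhollow=18 Ironridge=22 Juniper=21 → close Juniper (overflow 14)
  21÷3 = 7 each, +1 to first 0
Round 3: Cedarfen=29 Fernhollow=25 Ironridge=29 → close Ironridge (overflow 20)
  29÷2 = 14 each, +1 to first 1
Round 4: Cedarfen=44 Fernhollow=39 → close Cedarfen (overflow 30)
  44÷1 = 44 each, +1 to first 0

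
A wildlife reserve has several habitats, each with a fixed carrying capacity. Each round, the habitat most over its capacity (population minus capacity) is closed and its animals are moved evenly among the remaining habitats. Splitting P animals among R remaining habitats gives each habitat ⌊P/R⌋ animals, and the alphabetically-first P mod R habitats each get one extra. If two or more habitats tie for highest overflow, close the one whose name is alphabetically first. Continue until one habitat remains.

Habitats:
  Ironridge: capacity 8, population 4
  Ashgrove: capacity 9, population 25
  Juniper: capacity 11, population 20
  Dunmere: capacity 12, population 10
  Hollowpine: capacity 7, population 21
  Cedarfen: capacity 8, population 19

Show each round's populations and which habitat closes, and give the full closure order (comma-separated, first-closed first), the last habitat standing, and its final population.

Round 1: Ashgrove=25 Cedarfen=19 Dunmere=10 Hollowpine=21 Ironridge=4 Juniper=20 → close Ashgrove (overflow 16)
  25÷5 = 5 each, +1 to first 0
Round 2: Cedarfen=24 Dunmere=15 Hollowpine=26 Ironridge=9 Juniper=25 → close Hollowpine (overflow 19)
  26÷4 = 6 each, +1 to first 2
Round 3: Cedarfen=31 Dunmere=22 Ironridge=15 Juniper=31 → close Cedarfen (overflow 23)
  31÷3 = 10 each, +1 to first 1
Round 4: Dunmere=33 Ironridge=25 Juniper=41 → close Juniper (overflow 30)
  41÷2 = 20 each, +1 to first 1
Round 5: Dunmere=54 Ironridge=45 → close Dunmere (overflow 42)
  54÷1 = 54 each, +1 to first 0

Closure order: Ashgrove, Hollowpine, Cedarfen, Juniper, Dunmere
Last habitat: Ironridge with 99 animals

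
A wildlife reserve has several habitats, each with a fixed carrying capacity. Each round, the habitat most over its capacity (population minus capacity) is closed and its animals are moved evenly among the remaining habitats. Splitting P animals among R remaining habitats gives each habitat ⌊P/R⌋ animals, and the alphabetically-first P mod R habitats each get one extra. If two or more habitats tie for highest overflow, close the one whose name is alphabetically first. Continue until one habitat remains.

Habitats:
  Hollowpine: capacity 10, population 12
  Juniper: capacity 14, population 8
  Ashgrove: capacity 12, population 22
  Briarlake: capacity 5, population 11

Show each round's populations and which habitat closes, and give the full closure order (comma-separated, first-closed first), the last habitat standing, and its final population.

Round 1: Ashgrove=22 Briarlake=11 Hollowpine=12 Juniper=8 → close Ashgrove (overflow 10)
  22÷3 = 7 each, +1 to first 1
Round 2: Briarlake=19 Hollowpine=19 Juniper=15 → close Briarlake (overflow 14)
  19÷2 = 9 each, +1 to first 1
Round 3: Hollowpine=29 Juniper=24 → close Hollowpine (overflow 19)
  29÷1 = 29 each, +1 to first 0

Closure order: Ashgrove, Briarlake, Hollowpine
Last habitat: Juniper with 53 animals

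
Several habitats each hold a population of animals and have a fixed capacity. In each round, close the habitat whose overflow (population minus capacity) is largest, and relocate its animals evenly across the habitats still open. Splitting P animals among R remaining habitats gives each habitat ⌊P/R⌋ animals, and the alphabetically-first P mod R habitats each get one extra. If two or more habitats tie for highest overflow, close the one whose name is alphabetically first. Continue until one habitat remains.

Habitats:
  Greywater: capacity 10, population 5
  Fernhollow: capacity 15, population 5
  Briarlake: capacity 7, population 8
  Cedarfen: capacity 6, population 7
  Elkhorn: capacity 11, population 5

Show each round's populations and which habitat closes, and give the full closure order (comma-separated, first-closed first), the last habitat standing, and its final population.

Round 1: Briarlake=8 Cedarfen=7 Elkhorn=5 Fernhollow=5 Greywater=5 → close Briarlake (overflow 1)
  8÷4 = 2 each, +1 to first 0
Round 2: Cedarfen=9 Elkhorn=7 Fernhollow=7 Greywater=7 → close Cedarfen (overflow 3)
  9÷3 = 3 each, +1 to first 0
Round 3: Elkhorn=10 Fernhollow=10 Greywater=10 → close Greywater (overflow 0)
  10÷2 = 5 each, +1 to first 0
Round 4: Elkhorn=15 Fernhollow=15 → close Elkhorn (overflow 4)
  15÷1 = 15 each, +1 to first 0

Closure order: Briarlake, Cedarfen, Greywater, Elkhorn
Last habitat: Fernhollow with 30 animals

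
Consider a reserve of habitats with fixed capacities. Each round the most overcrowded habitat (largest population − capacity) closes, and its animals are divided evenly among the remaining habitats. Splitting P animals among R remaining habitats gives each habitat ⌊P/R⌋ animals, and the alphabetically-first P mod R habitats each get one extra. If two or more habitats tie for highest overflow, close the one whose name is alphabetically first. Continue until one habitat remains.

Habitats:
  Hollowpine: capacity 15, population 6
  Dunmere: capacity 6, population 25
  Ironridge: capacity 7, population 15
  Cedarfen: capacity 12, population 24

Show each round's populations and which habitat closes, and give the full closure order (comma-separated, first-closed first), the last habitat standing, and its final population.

Round 1: Cedarfen=24 Dunmere=25 Hollowpine=6 Ironridge=15 → close Dunmere (overflow 19)
  25÷3 = 8 each, +1 to first 1
Round 2: Cedarfen=33 Hollowpine=14 Ironridge=23 → close Cedarfen (overflow 21)
  33÷2 = 16 each, +1 to first 1
Round 3: Hollowpine=31 Ironridge=39 → close Ironridge (overflow 32)
  39÷1 = 39 each, +1 to first 0

Closure order: Dunmere, Cedarfen, Ironridge
Last habitat: Hollowpine with 70 animals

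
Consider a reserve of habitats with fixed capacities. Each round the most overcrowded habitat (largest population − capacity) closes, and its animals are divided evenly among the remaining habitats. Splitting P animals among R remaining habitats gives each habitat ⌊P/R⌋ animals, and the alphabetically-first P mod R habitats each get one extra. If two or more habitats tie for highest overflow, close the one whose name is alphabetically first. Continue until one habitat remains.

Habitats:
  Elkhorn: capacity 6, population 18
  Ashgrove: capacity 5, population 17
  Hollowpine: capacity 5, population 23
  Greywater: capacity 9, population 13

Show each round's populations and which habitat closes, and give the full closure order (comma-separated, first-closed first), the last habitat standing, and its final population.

Round 1: Ashgrove=17 Elkhorn=18 Greywater=13 Hollowpine=23 → close Hollowpine (overflow 18)
  23÷3 = 7 each, +1 to first 2
Round 2: Ashgrove=25 Elkhorn=26 Greywater=20 → close Ashgrove (overflow 20)
  25÷2 = 12 each, +1 to first 1
Round 3: Elkhorn=39 Greywater=32 → close Elkhorn (overflow 33)
  39÷1 = 39 each, +1 to first 0

Closure order: Hollowpine, Ashgrove, Elkhorn
Last habitat: Greywater with 71 animals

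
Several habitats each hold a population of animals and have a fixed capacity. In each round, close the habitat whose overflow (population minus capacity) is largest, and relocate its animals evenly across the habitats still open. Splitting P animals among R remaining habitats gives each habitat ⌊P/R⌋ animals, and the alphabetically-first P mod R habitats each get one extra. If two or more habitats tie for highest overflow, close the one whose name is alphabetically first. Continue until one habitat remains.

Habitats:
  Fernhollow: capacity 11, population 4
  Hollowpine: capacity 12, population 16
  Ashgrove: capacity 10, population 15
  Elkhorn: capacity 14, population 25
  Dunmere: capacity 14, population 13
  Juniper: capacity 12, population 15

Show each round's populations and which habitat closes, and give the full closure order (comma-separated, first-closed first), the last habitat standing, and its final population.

Round 1: Ashgrove=15 Dunmere=13 Elkhorn=25 Fernhollow=4 Hollowpine=16 Juniper=15 → close Elkhorn (overflow 11)
  25÷5 = 5 each, +1 to first 0
Round 2: Ashgrove=20 Dunmere=18 Fernhollow=9 Hollowpine=21 Juniper=20 → close Ashgrove (overflow 10)
  20÷4 = 5 each, +1 to first 0
Round 3: Dunmere=23 Fernhollow=14 Hollowpine=26 Juniper=25 → close Hollowpine (overflow 14)
  26÷3 = 8 each, +1 to first 2
Round 4: Dunmere=32 Fernhollow=23 Juniper=33 → close Juniper (overflow 21)
  33÷2 = 16 each, +1 to first 1
Round 5: Dunmere=49 Fernhollow=39 → close Dunmere (overflow 35)
  49÷1 = 49 each, +1 to first 0

Closure order: Elkhorn, Ashgrove, Hollowpine, Juniper, Dunmere
Last habitat: Fernhollow with 88 animals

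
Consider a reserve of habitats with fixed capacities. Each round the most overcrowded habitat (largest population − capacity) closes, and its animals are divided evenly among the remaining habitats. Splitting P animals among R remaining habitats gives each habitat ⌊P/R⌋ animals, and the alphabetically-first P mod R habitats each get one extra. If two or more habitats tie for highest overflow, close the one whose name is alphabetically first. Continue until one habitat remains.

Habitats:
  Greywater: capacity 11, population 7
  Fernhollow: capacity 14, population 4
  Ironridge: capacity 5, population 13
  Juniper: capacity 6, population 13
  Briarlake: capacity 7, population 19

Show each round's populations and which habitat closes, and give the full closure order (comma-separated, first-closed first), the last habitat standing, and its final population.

Round 1: Briarlake=19 Fernhollow=4 Greywater=7 Ironridge=13 Juniper=13 → close Briarlake (overflow 12)
  19÷4 = 4 each, +1 to first 3
Round 2: Fernhollow=9 Greywater=12 Ironridge=18 Juniper=17 → close Ironridge (overflow 13)
  18÷3 = 6 each, +1 to first 0
Round 3: Fernhollow=15 Greywater=18 Juniper=23 → close Juniper (overflow 17)
  23÷2 = 11 each, +1 to first 1
Round 4: Fernhollow=27 Greywater=29 → close Greywater (overflow 18)
  29÷1 = 29 each, +1 to first 0

Closure order: Briarlake, Ironridge, Juniper, Greywater
Last habitat: Fernhollow with 56 animals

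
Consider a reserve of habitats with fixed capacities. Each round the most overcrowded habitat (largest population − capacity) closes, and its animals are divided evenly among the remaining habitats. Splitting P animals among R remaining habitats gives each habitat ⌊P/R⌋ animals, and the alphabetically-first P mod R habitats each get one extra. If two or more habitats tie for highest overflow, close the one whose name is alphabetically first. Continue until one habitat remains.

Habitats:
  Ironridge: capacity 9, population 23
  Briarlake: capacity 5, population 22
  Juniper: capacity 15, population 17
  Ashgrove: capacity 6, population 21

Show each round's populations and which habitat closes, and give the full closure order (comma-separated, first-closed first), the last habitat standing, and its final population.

Closure order: Briarlake, Ashgrove, Ironridge
Last habitat: Juniper with 83 animals

Round 1: Ashgrove=21 Briarlake=22 Ironridge=23 Juniper=17 → close Briarlake (overflow 17)
  22÷3 = 7 each, +1 to first 1
Round 2: Ashgrove=29 Ironridge=30 Juniper=24 → close Ashgrove (overflow 23)
  29÷2 = 14 each, +1 to first 1
Round 3: Ironridge=45 Juniper=38 → close Ironridge (overflow 36)
  45÷1 = 45 each, +1 to first 0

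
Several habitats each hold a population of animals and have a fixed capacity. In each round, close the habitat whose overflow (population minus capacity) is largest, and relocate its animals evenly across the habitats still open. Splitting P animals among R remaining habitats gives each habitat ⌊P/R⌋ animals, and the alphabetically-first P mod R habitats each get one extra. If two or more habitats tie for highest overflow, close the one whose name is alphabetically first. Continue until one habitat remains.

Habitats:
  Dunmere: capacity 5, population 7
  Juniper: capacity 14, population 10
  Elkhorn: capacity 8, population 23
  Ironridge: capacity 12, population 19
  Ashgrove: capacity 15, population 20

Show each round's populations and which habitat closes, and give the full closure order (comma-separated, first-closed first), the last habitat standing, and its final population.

Round 1: Ashgrove=20 Dunmere=7 Elkhorn=23 Ironridge=19 Juniper=10 → close Elkhorn (overflow 15)
  23÷4 = 5 each, +1 to first 3
Round 2: Ashgrove=26 Dunmere=13 Ironridge=25 Juniper=15 → close Ironridge (overflow 13)
  25÷3 = 8 each, +1 to first 1
Round 3: Ashgrove=35 Dunmere=21 Juniper=23 → close Ashgrove (overflow 20)
  35÷2 = 17 each, +1 to first 1
Round 4: Dunmere=39 Juniper=40 → close Dunmere (overflow 34)
  39÷1 = 39 each, +1 to first 0

Closure order: Elkhorn, Ironridge, Ashgrove, Dunmere
Last habitat: Juniper with 79 animals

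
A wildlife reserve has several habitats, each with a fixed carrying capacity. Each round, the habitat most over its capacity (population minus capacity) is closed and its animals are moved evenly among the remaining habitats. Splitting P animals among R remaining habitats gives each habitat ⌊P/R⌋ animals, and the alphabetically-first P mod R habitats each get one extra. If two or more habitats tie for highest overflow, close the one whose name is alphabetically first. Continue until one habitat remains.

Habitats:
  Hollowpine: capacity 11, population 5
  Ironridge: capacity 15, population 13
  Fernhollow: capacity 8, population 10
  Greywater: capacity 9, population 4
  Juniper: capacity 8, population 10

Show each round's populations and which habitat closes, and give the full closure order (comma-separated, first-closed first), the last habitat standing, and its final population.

Closure order: Fernhollow, Juniper, Ironridge, Greywater
Last habitat: Hollowpine with 42 animals

Round 1: Fernhollow=10 Greywater=4 Hollowpine=5 Ironridge=13 Juniper=10 → close Fernhollow (overflow 2)
  10÷4 = 2 each, +1 to first 2
Round 2: Greywater=7 Hollowpine=8 Ironridge=15 Juniper=12 → close Juniper (overflow 4)
  12÷3 = 4 each, +1 to first 0
Round 3: Greywater=11 Hollowpine=12 Ironridge=19 → close Ironridge (overflow 4)
  19÷2 = 9 each, +1 to first 1
Round 4: Greywater=21 Hollowpine=21 → close Greywater (overflow 12)
  21÷1 = 21 each, +1 to first 0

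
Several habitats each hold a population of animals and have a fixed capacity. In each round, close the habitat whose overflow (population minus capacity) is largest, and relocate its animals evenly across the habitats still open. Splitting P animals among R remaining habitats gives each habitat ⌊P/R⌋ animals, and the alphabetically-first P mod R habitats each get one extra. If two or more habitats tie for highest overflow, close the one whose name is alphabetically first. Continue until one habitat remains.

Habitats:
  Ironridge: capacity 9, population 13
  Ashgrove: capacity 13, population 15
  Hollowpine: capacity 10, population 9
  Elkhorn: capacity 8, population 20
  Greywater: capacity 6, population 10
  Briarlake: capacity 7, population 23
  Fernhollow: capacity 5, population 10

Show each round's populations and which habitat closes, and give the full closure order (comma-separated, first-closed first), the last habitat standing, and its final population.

Round 1: Ashgrove=15 Briarlake=23 Elkhorn=20 Fernhollow=10 Greywater=10 Hollowpine=9 Ironridge=13 → close Briarlake (overflow 16)
  23÷6 = 3 each, +1 to first 5
Round 2: Ashgrove=19 Elkhorn=24 Fernhollow=14 Greywater=14 Hollowpine=13 Ironridge=16 → close Elkhorn (overflow 16)
  24÷5 = 4 each, +1 to first 4
Round 3: Ashgrove=24 Fernhollow=19 Greywater=19 Hollowpine=18 Ironridge=20 → close Fernhollow (overflow 14)
  19÷4 = 4 each, +1 to first 3
Round 4: Ashgrove=29 Greywater=24 Hollowpine=23 Ironridge=24 → close Greywater (overflow 18)
  24÷3 = 8 each, +1 to first 0
Round 5: Ashgrove=37 Hollowpine=31 Ironridge=32 → close Ashgrove (overflow 24)
  37÷2 = 18 each, +1 to first 1
Round 6: Hollowpine=50 Ironridge=50 → close Ironridge (overflow 41)
  50÷1 = 50 each, +1 to first 0

Closure order: Briarlake, Elkhorn, Fernhollow, Greywater, Ashgrove, Ironridge
Last habitat: Hollowpine with 100 animals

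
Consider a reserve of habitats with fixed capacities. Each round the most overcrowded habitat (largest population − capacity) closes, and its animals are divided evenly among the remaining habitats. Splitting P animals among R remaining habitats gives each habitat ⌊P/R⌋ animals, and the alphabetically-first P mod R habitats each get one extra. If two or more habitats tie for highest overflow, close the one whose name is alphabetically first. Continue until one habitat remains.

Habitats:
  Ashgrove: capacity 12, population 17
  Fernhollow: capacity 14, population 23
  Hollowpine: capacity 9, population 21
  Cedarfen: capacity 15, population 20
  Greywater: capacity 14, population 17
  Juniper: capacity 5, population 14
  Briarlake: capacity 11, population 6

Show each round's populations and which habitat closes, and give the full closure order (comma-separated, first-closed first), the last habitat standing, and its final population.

Closure order: Hollowpine, Fernhollow, Juniper, Ashgrove, Cedarfen, Greywater
Last habitat: Briarlake with 118 animals

Round 1: Ashgrove=17 Briarlake=6 Cedarfen=20 Fernhollow=23 Greywater=17 Hollowpine=21 Juniper=14 → close Hollowpine (overflow 12)
  21÷6 = 3 each, +1 to first 3
Round 2: Ashgrove=21 Briarlake=10 Cedarfen=24 Fernhollow=26 Greywater=20 Juniper=17 → close Fernhollow (overflow 12)
  26÷5 = 5 each, +1 to first 1
Round 3: Ashgrove=27 Briarlake=15 Cedarfen=29 Greywater=25 Juniper=22 → close Juniper (overflow 17)
  22÷4 = 5 each, +1 to first 2
Round 4: Ashgrove=33 Briarlake=21 Cedarfen=34 Greywater=30 → close Ashgrove (overflow 21)
  33÷3 = 11 each, +1 to first 0
Round 5: Briarlake=32 Cedarfen=45 Greywater=41 → close Cedarfen (overflow 30)
  45÷2 = 22 each, +1 to first 1
Round 6: Briarlake=55 Greywater=63 → close Greywater (overflow 49)
  63÷1 = 63 each, +1 to first 0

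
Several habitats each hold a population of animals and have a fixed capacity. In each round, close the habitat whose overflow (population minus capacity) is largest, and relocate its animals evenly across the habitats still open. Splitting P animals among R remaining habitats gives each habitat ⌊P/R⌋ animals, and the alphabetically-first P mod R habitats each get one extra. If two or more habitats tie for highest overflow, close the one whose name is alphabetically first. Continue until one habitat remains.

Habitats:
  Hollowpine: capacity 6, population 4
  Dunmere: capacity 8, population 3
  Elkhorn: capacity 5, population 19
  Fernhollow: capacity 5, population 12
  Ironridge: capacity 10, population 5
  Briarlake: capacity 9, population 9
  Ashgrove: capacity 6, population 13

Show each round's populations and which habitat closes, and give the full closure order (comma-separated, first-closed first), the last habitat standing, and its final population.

Round 1: Ashgrove=13 Briarlake=9 Dunmere=3 Elkhorn=19 Fernhollow=12 Hollowpine=4 Ironridge=5 → close Elkhorn (overflow 14)
  19÷6 = 3 each, +1 to first 1
Round 2: Ashgrove=17 Briarlake=12 Dunmere=6 Fernhollow=15 Hollowpine=7 Ironridge=8 → close Ashgrove (overflow 11)
  17÷5 = 3 each, +1 to first 2
Round 3: Briarlake=16 Dunmere=10 Fernhollow=18 Hollowpine=10 Ironridge=11 → close Fernhollow (overflow 13)
  18÷4 = 4 each, +1 to first 2
Round 4: Briarlake=21 Dunmere=15 Hollowpine=14 Ironridge=15 → close Briarlake (overflow 12)
  21÷3 = 7 each, +1 to first 0
Round 5: Dunmere=22 Hollowpine=21 Ironridge=22 → close Hollowpine (overflow 15)
  21÷2 = 10 each, +1 to first 1
Round 6: Dunmere=33 Ironridge=32 → close Dunmere (overflow 25)
  33÷1 = 33 each, +1 to first 0

Closure order: Elkhorn, Ashgrove, Fernhollow, Briarlake, Hollowpine, Dunmere
Last habitat: Ironridge with 65 animals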